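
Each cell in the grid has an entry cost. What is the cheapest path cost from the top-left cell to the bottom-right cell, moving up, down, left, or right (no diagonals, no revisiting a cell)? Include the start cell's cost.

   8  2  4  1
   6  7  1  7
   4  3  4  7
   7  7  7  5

Path [0,0] -> [0,1] -> [0,2] -> [1,2] -> [2,2] -> [2,3] -> [3,3]: 8 + 2 + 4 + 1 + 4 + 7 + 5 = 31.

31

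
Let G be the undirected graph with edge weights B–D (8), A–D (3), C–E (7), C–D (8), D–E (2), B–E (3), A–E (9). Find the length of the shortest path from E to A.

Routes from E to A:
E → B → D → A: 3 + 8 + 3 = 14
E → C → D → A: 7 + 8 + 3 = 18
E → A: 9
E → D → A: 2 + 3 = 5
Best route has total 5.

5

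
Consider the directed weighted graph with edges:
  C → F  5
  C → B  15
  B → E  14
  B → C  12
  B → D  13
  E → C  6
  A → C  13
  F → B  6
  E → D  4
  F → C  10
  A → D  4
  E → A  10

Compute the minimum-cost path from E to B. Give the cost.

Candidate routes:
E - C - B: 6 + 15 = 21
E - A - C - B: 10 + 13 + 15 = 38
E - A - C - F - B: 10 + 13 + 5 + 6 = 34
E - C - F - B: 6 + 5 + 6 = 17
Best route has total 17.

17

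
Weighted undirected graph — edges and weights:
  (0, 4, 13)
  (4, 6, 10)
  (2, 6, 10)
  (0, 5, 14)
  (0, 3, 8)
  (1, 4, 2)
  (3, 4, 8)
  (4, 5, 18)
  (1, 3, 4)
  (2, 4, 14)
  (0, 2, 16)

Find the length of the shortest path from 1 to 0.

Comparing a few candidate routes:
1 -> 4 -> 2 -> 0: 2 + 14 + 16 = 32
1 -> 4 -> 3 -> 0: 2 + 8 + 8 = 18
1 -> 3 -> 4 -> 0: 4 + 8 + 13 = 25
1 -> 4 -> 0: 2 + 13 = 15
1 -> 3 -> 0: 4 + 8 = 12
Shortest: 12.

12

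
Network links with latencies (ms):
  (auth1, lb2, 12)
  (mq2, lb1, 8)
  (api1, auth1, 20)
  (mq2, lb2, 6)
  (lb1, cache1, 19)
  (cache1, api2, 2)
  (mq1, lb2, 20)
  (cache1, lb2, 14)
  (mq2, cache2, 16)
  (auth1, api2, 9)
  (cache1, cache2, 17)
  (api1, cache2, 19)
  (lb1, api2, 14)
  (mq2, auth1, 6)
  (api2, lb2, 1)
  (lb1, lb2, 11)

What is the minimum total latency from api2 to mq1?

21

Checking several routes:
api2-auth1-lb2-mq1: 9 + 12 + 20 = 41
api2-cache1-lb2-mq1: 2 + 14 + 20 = 36
api2-lb2-mq1: 1 + 20 = 21
Shortest: 21 ms.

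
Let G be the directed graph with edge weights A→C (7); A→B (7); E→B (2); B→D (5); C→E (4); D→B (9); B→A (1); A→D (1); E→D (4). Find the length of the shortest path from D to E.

Candidate routes:
D - B - A - C - E: 9 + 1 + 7 + 4 = 21
Shortest: 21.

21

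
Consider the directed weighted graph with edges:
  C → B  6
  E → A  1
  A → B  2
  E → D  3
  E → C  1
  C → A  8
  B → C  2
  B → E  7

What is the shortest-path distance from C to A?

8

Routes from C to A:
C - B - E - A: 6 + 7 + 1 = 14
C - A: 8
The minimum is 8.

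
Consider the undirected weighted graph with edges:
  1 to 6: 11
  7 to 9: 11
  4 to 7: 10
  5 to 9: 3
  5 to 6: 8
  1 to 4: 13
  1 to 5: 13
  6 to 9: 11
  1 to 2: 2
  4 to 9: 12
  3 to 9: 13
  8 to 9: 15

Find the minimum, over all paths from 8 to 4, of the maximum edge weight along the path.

15

Checking several routes:
8→9→5→6→1→4: max(15, 3, 8, 11, 13) = 15
8→9→7→4: max(15, 11, 10) = 15
8→9→4: max(15, 12) = 15
8→9→5→1→4: max(15, 3, 13, 13) = 15
Smallest bottleneck: 15.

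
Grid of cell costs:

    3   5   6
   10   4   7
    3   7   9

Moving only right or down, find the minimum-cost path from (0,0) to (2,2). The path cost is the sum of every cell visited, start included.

28

One optimal route is [0,0] [0,1] [1,1] [1,2] [2,2].
Its cost is 3 + 5 + 4 + 7 + 9 = 28.
For comparison, the top-then-right route costs 30.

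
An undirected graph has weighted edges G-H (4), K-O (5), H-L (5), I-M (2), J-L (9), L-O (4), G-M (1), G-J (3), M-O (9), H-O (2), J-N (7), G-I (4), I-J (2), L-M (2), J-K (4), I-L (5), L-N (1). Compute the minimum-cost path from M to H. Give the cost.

5

Comparing a few candidate routes:
M→I→G→H: 2 + 4 + 4 = 10
M→L→H: 2 + 5 = 7
M→G→H: 1 + 4 = 5
M→L→O→H: 2 + 4 + 2 = 8
Shortest: 5.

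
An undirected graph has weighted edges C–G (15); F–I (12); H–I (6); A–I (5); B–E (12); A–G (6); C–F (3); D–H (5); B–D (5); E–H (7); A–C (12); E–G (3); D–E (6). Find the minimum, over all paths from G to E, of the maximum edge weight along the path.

A few of the G→E routes:
G → A → I → H → E: max(6, 5, 6, 7) = 7
G → A → C → F → I → H → D → E: max(6, 12, 3, 12, 6, 5, 6) = 12
G → E: max(3) = 3
G → A → C → F → I → H → D → B → E: max(6, 12, 3, 12, 6, 5, 5, 12) = 12
G → A → I → H → D → E: max(6, 5, 6, 5, 6) = 6
Best route has worst link 3.

3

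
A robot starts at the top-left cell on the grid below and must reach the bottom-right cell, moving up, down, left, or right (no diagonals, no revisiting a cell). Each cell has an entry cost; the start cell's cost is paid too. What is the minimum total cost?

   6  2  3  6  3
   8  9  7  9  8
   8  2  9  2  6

34

Cheapest: r0c0 r0c1 r0c2 r0c3 r0c4 r1c4 r2c4
  6 + 2 + 3 + 6 + 3 + 8 + 6 = 34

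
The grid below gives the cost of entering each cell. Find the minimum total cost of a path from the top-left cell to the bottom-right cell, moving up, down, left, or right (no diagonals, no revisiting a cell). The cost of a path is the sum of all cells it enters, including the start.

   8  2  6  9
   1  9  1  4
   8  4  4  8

Take [0,0] → [0,1] → [0,2] → [1,2] → [1,3] → [2,3] for a total of 8 + 2 + 6 + 1 + 4 + 8 = 29.

29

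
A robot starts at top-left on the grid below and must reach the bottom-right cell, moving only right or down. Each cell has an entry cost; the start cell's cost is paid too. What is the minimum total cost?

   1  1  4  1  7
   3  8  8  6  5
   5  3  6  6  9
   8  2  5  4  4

One optimal route is (0,0) -> (0,1) -> (0,2) -> (0,3) -> (1,3) -> (2,3) -> (3,3) -> (3,4).
Its cost is 1 + 1 + 4 + 1 + 6 + 6 + 4 + 4 = 27.
For comparison, the top-then-right route costs 32.

27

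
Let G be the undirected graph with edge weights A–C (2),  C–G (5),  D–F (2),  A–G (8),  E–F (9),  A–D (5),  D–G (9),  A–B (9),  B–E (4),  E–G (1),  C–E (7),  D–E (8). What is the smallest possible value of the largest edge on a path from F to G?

Some routes from F to G:
F→D→E→G: max(2, 8, 1) = 8
F→D→A→G: max(2, 5, 8) = 8
F→D→A→C→E→G: max(2, 5, 2, 7, 1) = 7
F→D→A→C→G: max(2, 5, 2, 5) = 5
The minimum achievable maximum is 5.

5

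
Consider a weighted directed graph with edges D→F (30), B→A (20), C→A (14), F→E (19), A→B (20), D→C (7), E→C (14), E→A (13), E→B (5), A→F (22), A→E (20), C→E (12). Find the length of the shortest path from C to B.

Candidate routes:
C - E - A - B: 12 + 13 + 20 = 45
C - E - B: 12 + 5 = 17
C - A - F - E - B: 14 + 22 + 19 + 5 = 60
C - A - B: 14 + 20 = 34
C - A - E - B: 14 + 20 + 5 = 39
Best route has total 17.

17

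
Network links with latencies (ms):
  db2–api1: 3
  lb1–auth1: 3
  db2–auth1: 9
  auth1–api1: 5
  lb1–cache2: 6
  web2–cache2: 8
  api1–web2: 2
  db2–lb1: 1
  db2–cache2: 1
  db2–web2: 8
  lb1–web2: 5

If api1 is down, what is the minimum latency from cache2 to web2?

A few of the cache2→web2 routes:
cache2-db2-web2: 1 + 8 = 9
cache2-web2: 8
cache2-db2-lb1-web2: 1 + 1 + 5 = 7
Best route has total 7 ms.

7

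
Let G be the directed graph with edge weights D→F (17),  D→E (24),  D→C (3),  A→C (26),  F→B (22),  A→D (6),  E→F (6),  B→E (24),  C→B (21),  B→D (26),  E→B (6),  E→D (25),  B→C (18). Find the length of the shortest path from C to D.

Candidate routes:
C -> B -> D: 21 + 26 = 47
C -> B -> E -> D: 21 + 24 + 25 = 70
Best route has total 47.

47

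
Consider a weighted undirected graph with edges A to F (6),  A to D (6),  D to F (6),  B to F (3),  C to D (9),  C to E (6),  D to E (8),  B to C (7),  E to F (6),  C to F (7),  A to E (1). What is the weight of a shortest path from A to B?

9

A few of the A→B routes:
A -> D -> F -> B: 6 + 6 + 3 = 15
A -> F -> B: 6 + 3 = 9
A -> E -> F -> B: 1 + 6 + 3 = 10
A -> E -> C -> B: 1 + 6 + 7 = 14
Shortest: 9.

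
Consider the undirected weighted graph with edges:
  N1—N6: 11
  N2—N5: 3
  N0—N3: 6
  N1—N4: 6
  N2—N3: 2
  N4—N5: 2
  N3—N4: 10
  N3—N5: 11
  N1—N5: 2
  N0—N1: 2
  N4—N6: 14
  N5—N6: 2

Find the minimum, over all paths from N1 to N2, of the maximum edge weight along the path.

Checking several routes:
N1→N5→N2: max(2, 3) = 3
N1→N0→N3→N2: max(2, 6, 2) = 6
N1→N0→N3→N4→N5→N2: max(2, 6, 10, 2, 3) = 10
N1→N4→N5→N2: max(6, 2, 3) = 6
Best route has worst link 3.

3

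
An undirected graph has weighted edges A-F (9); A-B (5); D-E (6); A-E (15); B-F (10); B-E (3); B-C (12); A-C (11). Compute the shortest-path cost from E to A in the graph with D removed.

Comparing a few candidate routes:
E - A: 15
E - B - F - A: 3 + 10 + 9 = 22
E - B - A: 3 + 5 = 8
Shortest: 8.

8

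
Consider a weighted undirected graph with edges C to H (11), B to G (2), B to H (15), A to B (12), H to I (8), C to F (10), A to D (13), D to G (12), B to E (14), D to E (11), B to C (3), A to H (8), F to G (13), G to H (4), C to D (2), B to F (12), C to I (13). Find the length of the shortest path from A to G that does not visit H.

Comparing a few candidate routes:
A → B → G: 12 + 2 = 14
A → D → C → B → G: 13 + 2 + 3 + 2 = 20
A → D → G: 13 + 12 = 25
A → B → C → D → G: 12 + 3 + 2 + 12 = 29
Shortest: 14.

14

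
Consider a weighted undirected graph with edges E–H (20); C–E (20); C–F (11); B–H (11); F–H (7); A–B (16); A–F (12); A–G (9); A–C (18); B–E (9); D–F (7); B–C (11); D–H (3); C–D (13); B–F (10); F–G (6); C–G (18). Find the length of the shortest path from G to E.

Checking several routes:
G → F → D → H → B → E: 6 + 7 + 3 + 11 + 9 = 36
G → F → B → E: 6 + 10 + 9 = 25
G → F → H → B → E: 6 + 7 + 11 + 9 = 33
G → F → H → E: 6 + 7 + 20 = 33
G → A → B → E: 9 + 16 + 9 = 34
The minimum is 25.

25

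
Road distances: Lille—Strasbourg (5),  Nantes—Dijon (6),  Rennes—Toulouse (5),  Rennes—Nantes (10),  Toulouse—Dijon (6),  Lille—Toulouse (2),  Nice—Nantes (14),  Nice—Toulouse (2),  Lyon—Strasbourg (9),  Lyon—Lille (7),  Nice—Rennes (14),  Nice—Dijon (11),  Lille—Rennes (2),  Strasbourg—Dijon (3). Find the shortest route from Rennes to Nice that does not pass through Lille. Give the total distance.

Comparing a few candidate routes:
Rennes-Toulouse-Nice: 5 + 2 = 7
Rennes-Toulouse-Dijon-Nice: 5 + 6 + 11 = 22
Rennes-Nice: 14
Best route has total 7.

7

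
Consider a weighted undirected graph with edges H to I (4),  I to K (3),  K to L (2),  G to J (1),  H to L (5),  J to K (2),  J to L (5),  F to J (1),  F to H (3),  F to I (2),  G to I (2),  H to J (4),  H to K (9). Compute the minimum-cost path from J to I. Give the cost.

Some routes from J to I:
J→K→I: 2 + 3 = 5
J→H→F→I: 4 + 3 + 2 = 9
J→F→I: 1 + 2 = 3
J→H→I: 4 + 4 = 8
J→G→I: 1 + 2 = 3
J→F→H→I: 1 + 3 + 4 = 8
Best route has total 3.

3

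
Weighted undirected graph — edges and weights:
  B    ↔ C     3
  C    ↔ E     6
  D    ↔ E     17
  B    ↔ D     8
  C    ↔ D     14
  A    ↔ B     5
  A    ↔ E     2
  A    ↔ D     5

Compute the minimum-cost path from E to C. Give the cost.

Checking several routes:
E → A → D → B → C: 2 + 5 + 8 + 3 = 18
E → C: 6
E → A → B → C: 2 + 5 + 3 = 10
E → A → D → C: 2 + 5 + 14 = 21
E → D → B → C: 17 + 8 + 3 = 28
Shortest: 6.

6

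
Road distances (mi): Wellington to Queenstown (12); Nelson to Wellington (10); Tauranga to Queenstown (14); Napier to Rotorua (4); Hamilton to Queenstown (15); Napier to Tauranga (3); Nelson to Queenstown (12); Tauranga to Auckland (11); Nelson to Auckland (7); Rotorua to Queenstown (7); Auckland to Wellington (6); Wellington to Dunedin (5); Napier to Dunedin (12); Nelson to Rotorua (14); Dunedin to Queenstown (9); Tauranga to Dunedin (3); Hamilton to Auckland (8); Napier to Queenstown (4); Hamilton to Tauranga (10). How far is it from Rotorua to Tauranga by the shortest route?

7

Comparing a few candidate routes:
Rotorua-Napier-Queenstown-Dunedin-Tauranga: 4 + 4 + 9 + 3 = 20
Rotorua-Napier-Tauranga: 4 + 3 = 7
Rotorua-Queenstown-Dunedin-Tauranga: 7 + 9 + 3 = 19
Rotorua-Napier-Dunedin-Tauranga: 4 + 12 + 3 = 19
Rotorua-Queenstown-Tauranga: 7 + 14 = 21
Rotorua-Queenstown-Napier-Tauranga: 7 + 4 + 3 = 14
The minimum is 7 mi.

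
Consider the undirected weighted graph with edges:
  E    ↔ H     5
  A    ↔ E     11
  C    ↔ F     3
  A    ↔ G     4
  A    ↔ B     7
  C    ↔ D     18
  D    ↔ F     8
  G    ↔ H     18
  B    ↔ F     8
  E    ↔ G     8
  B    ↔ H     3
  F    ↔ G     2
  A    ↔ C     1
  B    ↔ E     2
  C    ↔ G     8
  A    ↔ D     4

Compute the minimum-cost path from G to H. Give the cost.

A few of the G→H routes:
G→E→B→H: 8 + 2 + 3 = 13
G→A→B→H: 4 + 7 + 3 = 14
G→E→H: 8 + 5 = 13
G→F→B→H: 2 + 8 + 3 = 13
The minimum is 13.

13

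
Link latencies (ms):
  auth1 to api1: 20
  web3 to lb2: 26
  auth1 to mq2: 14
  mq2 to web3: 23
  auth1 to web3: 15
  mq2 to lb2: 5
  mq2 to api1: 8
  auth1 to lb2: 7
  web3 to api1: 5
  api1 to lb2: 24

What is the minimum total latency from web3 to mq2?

13

Comparing a few candidate routes:
web3 - lb2 - mq2: 26 + 5 = 31
web3 - api1 - mq2: 5 + 8 = 13
web3 - auth1 - mq2: 15 + 14 = 29
web3 - api1 - lb2 - mq2: 5 + 24 + 5 = 34
web3 - auth1 - lb2 - mq2: 15 + 7 + 5 = 27
web3 - mq2: 23
Shortest: 13 ms.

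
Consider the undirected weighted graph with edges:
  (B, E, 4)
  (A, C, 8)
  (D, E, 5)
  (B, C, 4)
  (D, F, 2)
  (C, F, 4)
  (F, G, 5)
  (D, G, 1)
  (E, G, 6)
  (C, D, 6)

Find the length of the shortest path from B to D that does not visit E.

10

Routes from B to D avoiding E:
B → C → F → G → D: 4 + 4 + 5 + 1 = 14
B → C → D: 4 + 6 = 10
B → C → F → D: 4 + 4 + 2 = 10
Shortest: 10.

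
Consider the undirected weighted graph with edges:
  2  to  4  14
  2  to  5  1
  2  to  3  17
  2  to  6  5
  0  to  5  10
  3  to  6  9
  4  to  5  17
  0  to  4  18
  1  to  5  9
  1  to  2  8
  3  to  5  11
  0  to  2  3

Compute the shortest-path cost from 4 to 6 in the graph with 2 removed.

Paths from 4 to 6 avoiding 2:
4→0→5→3→6: 18 + 10 + 11 + 9 = 48
4→5→3→6: 17 + 11 + 9 = 37
The minimum is 37.

37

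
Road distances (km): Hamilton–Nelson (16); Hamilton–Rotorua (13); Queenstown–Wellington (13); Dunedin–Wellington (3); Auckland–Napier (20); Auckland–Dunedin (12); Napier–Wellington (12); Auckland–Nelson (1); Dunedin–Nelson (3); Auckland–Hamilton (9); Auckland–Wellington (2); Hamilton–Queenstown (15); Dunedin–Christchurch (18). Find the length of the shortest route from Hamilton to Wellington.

Some routes from Hamilton to Wellington:
Hamilton → Auckland → Wellington: 9 + 2 = 11
Hamilton → Nelson → Auckland → Wellington: 16 + 1 + 2 = 19
Hamilton → Auckland → Nelson → Dunedin → Wellington: 9 + 1 + 3 + 3 = 16
Best route has total 11 km.

11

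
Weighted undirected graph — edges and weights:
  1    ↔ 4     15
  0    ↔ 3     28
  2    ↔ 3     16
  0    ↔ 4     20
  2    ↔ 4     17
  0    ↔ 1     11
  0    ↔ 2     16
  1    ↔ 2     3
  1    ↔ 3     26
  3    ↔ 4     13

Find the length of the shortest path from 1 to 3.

19

Comparing a few candidate routes:
1→2→3: 3 + 16 = 19
1→2→4→3: 3 + 17 + 13 = 33
1→0→3: 11 + 28 = 39
1→4→3: 15 + 13 = 28
1→3: 26
Shortest: 19.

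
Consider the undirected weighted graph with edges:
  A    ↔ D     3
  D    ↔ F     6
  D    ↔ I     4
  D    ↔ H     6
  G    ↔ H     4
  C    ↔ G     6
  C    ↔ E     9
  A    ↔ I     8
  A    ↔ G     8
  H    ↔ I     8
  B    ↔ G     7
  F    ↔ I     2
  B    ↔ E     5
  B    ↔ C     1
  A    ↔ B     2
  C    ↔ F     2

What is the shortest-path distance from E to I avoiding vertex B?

A few of the E→I routes:
E - C - F - D - I: 9 + 2 + 6 + 4 = 21
E - C - G - H - I: 9 + 6 + 4 + 8 = 27
E - C - G - H - D - I: 9 + 6 + 4 + 6 + 4 = 29
E - C - F - I: 9 + 2 + 2 = 13
E - C - F - D - A - I: 9 + 2 + 6 + 3 + 8 = 28
Shortest: 13.

13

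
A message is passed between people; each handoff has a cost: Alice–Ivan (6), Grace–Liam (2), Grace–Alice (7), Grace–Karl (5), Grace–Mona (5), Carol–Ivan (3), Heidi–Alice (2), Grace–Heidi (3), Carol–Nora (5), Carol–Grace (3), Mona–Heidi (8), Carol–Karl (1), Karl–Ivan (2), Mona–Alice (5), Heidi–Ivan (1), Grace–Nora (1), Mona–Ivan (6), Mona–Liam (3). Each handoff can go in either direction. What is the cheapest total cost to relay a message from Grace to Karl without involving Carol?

5

Checking several routes:
Grace→Karl: 5
Grace→Heidi→Ivan→Karl: 3 + 1 + 2 = 6
Grace→Heidi→Alice→Ivan→Karl: 3 + 2 + 6 + 2 = 13
Grace→Alice→Heidi→Ivan→Karl: 7 + 2 + 1 + 2 = 12
Best route has total 5.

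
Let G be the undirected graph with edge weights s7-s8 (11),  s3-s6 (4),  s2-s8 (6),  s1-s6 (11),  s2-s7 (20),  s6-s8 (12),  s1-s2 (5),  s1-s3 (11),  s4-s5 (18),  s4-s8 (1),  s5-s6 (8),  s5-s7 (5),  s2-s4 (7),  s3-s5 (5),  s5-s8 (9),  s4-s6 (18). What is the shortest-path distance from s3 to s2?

16

A few of the s3→s2 routes:
s3 -> s6 -> s1 -> s2: 4 + 11 + 5 = 20
s3 -> s5 -> s8 -> s2: 5 + 9 + 6 = 20
s3 -> s1 -> s2: 11 + 5 = 16
Best route has total 16.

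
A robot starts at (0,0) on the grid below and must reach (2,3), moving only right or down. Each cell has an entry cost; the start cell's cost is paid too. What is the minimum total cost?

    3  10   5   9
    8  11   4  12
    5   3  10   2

Path [0,0] → [1,0] → [2,0] → [2,1] → [2,2] → [2,3]: 3 + 8 + 5 + 3 + 10 + 2 = 31.

31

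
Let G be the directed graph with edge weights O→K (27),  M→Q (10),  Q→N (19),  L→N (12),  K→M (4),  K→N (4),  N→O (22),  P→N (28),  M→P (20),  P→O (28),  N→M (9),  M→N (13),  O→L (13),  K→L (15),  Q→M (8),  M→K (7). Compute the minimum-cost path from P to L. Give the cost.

Some routes from P to L:
P-O-L: 28 + 13 = 41
P-N-M-K-L: 28 + 9 + 7 + 15 = 59
P-N-O-L: 28 + 22 + 13 = 63
Best route has total 41.

41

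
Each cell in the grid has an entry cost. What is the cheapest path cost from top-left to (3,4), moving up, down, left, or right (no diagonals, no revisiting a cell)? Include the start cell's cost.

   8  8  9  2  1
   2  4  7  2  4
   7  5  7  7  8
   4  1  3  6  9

Best path: (0,0) -> (1,0) -> (1,1) -> (2,1) -> (3,1) -> (3,2) -> (3,3) -> (3,4)
Cost: 8 + 2 + 4 + 5 + 1 + 3 + 6 + 9 = 38

38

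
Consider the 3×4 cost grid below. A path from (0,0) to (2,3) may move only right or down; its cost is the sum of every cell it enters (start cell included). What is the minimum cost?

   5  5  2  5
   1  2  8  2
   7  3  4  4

Take [0,0] [1,0] [1,1] [2,1] [2,2] [2,3] for a total of 5 + 1 + 2 + 3 + 4 + 4 = 19.
For comparison, the top-then-right route costs 23.

19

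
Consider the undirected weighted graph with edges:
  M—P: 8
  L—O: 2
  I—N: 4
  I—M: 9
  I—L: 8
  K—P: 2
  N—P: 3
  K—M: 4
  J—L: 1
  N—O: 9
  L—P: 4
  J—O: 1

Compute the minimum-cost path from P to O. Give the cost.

A few of the P→O routes:
P -> L -> O: 4 + 2 = 6
P -> L -> J -> O: 4 + 1 + 1 = 6
P -> N -> O: 3 + 9 = 12
Shortest: 6.

6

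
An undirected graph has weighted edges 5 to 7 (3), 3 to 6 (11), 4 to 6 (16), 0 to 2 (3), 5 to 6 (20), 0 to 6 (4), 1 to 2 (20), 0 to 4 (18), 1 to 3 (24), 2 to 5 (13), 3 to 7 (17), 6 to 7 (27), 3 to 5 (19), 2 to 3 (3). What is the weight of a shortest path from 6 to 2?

7

Comparing a few candidate routes:
6 -> 7 -> 5 -> 2: 27 + 3 + 13 = 43
6 -> 4 -> 0 -> 2: 16 + 18 + 3 = 37
6 -> 5 -> 2: 20 + 13 = 33
6 -> 0 -> 2: 4 + 3 = 7
6 -> 3 -> 2: 11 + 3 = 14
6 -> 5 -> 3 -> 2: 20 + 19 + 3 = 42
Shortest: 7.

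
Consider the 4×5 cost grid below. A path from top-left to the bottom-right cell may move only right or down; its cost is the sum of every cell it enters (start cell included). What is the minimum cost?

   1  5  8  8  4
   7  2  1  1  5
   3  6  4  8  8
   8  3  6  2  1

21

Best path: r0c0 -> r0c1 -> r1c1 -> r1c2 -> r1c3 -> r2c3 -> r3c3 -> r3c4
Cost: 1 + 5 + 2 + 1 + 1 + 8 + 2 + 1 = 21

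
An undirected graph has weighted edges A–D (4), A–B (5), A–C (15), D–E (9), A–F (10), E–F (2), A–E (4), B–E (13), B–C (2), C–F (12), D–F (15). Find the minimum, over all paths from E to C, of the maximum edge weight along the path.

5

Checking several routes:
E -> D -> A -> B -> C: max(9, 4, 5, 2) = 9
E -> F -> A -> B -> C: max(2, 10, 5, 2) = 10
E -> A -> B -> C: max(4, 5, 2) = 5
Smallest bottleneck: 5.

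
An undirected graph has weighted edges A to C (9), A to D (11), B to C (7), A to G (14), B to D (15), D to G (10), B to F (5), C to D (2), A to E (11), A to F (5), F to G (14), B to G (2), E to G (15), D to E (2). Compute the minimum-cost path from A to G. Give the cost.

12

Checking several routes:
A-F-G: 5 + 14 = 19
A-G: 14
A-F-B-G: 5 + 5 + 2 = 12
A-D-G: 11 + 10 = 21
A-C-B-G: 9 + 7 + 2 = 18
A-C-D-G: 9 + 2 + 10 = 21
The minimum is 12.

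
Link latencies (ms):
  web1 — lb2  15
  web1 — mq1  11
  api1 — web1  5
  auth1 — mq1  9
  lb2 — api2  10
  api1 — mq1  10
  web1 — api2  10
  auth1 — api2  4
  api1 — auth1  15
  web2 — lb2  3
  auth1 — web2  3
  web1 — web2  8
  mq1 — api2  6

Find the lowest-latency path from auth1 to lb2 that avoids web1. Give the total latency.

Candidate routes:
auth1 - web2 - lb2: 3 + 3 = 6
auth1 - mq1 - api2 - lb2: 9 + 6 + 10 = 25
auth1 - api1 - mq1 - api2 - lb2: 15 + 10 + 6 + 10 = 41
auth1 - api2 - lb2: 4 + 10 = 14
The minimum is 6 ms.

6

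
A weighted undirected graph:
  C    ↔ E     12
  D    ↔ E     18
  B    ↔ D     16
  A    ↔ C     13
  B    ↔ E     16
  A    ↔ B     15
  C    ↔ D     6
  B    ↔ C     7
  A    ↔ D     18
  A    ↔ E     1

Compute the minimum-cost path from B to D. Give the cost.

13

Checking several routes:
B-A-D: 15 + 18 = 33
B-A-E-D: 15 + 1 + 18 = 34
B-D: 16
B-A-C-D: 15 + 13 + 6 = 34
B-C-D: 7 + 6 = 13
Best route has total 13.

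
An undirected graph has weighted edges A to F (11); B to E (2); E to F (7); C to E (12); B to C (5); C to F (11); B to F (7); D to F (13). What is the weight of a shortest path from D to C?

Routes from D to C:
D → F → B → C: 13 + 7 + 5 = 25
D → F → E → B → C: 13 + 7 + 2 + 5 = 27
D → F → B → E → C: 13 + 7 + 2 + 12 = 34
D → F → E → C: 13 + 7 + 12 = 32
D → F → C: 13 + 11 = 24
Shortest: 24.

24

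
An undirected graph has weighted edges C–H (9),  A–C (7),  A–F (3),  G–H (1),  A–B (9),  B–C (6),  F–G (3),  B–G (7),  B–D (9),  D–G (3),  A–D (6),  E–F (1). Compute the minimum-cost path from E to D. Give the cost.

7

Checking several routes:
E-F-A-D: 1 + 3 + 6 = 10
E-F-A-B-D: 1 + 3 + 9 + 9 = 22
E-F-G-B-D: 1 + 3 + 7 + 9 = 20
E-F-A-C-H-G-D: 1 + 3 + 7 + 9 + 1 + 3 = 24
E-F-A-B-G-D: 1 + 3 + 9 + 7 + 3 = 23
E-F-G-D: 1 + 3 + 3 = 7
Shortest: 7.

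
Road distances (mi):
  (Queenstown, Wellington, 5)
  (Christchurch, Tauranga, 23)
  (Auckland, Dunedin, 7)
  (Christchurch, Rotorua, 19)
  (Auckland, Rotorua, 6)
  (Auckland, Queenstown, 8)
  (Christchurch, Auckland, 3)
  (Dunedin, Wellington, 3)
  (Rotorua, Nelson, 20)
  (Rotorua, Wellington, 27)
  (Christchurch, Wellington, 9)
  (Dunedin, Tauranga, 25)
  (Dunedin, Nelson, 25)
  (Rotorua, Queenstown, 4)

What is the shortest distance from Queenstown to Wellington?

5

Some routes from Queenstown to Wellington:
Queenstown -> Wellington: 5
Queenstown -> Rotorua -> Wellington: 4 + 27 = 31
Queenstown -> Auckland -> Christchurch -> Wellington: 8 + 3 + 9 = 20
Queenstown -> Auckland -> Dunedin -> Wellington: 8 + 7 + 3 = 18
Queenstown -> Rotorua -> Auckland -> Dunedin -> Wellington: 4 + 6 + 7 + 3 = 20
Queenstown -> Rotorua -> Auckland -> Christchurch -> Wellington: 4 + 6 + 3 + 9 = 22
Best route has total 5 mi.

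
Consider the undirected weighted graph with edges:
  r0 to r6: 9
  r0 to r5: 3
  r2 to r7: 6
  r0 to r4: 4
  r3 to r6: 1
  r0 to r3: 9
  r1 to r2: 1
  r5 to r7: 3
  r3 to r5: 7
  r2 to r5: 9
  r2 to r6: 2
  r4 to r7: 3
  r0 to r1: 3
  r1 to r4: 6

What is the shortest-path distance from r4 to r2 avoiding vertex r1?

Some routes from r4 to r2 avoiding r1:
r4 → r7 → r5 → r3 → r6 → r2: 3 + 3 + 7 + 1 + 2 = 16
r4 → r7 → r2: 3 + 6 = 9
r4 → r0 → r5 → r7 → r2: 4 + 3 + 3 + 6 = 16
r4 → r0 → r6 → r2: 4 + 9 + 2 = 15
r4 → r0 → r3 → r6 → r2: 4 + 9 + 1 + 2 = 16
r4 → r7 → r5 → r2: 3 + 3 + 9 = 15
Best route has total 9.

9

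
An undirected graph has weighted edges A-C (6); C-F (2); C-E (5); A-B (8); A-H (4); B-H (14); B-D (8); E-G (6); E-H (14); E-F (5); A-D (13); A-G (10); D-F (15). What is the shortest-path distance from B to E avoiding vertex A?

Candidate routes:
B - H - E: 14 + 14 = 28
B - D - F - E: 8 + 15 + 5 = 28
B - D - F - C - E: 8 + 15 + 2 + 5 = 30
Best route has total 28.

28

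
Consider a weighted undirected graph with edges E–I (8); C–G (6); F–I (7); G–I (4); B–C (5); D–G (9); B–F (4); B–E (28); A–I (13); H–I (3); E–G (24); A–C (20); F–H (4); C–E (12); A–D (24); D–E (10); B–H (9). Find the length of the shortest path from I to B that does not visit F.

Comparing a few candidate routes:
I→G→C→B: 4 + 6 + 5 = 15
I→H→B: 3 + 9 = 12
I→E→C→B: 8 + 12 + 5 = 25
I→E→B: 8 + 28 = 36
Best route has total 12.

12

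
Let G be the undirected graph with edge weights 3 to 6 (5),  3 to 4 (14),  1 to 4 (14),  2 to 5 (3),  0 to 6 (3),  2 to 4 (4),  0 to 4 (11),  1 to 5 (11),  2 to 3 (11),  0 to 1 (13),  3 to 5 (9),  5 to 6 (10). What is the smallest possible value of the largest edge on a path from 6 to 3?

5

Checking several routes:
6→5→3: max(10, 9) = 10
6→0→4→2→5→3: max(3, 11, 4, 3, 9) = 11
6→5→2→3: max(10, 3, 11) = 11
6→3: max(5) = 5
6→0→4→2→3: max(3, 11, 4, 11) = 11
6→0→1→5→2→3: max(3, 13, 11, 3, 11) = 13
Best route has worst link 5.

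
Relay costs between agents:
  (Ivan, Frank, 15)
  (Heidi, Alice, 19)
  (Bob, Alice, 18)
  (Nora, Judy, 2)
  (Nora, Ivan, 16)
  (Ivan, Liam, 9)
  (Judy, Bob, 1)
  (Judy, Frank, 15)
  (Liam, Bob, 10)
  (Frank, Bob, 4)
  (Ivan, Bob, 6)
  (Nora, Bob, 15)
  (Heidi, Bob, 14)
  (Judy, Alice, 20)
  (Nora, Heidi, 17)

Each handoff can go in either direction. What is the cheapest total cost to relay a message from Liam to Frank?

14

Some routes from Liam to Frank:
Liam-Bob-Judy-Frank: 10 + 1 + 15 = 26
Liam-Ivan-Bob-Judy-Frank: 9 + 6 + 1 + 15 = 31
Liam-Bob-Ivan-Frank: 10 + 6 + 15 = 31
Liam-Ivan-Frank: 9 + 15 = 24
Liam-Ivan-Bob-Frank: 9 + 6 + 4 = 19
Liam-Bob-Frank: 10 + 4 = 14
Shortest: 14.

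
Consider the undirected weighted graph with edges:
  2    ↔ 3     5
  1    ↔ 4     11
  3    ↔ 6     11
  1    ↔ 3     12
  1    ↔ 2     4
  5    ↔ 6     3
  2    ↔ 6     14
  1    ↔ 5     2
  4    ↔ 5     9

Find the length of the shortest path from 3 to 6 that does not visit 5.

Paths from 3 to 6 avoiding 5:
3 - 2 - 6: 5 + 14 = 19
3 - 6: 11
3 - 1 - 2 - 6: 12 + 4 + 14 = 30
Best route has total 11.

11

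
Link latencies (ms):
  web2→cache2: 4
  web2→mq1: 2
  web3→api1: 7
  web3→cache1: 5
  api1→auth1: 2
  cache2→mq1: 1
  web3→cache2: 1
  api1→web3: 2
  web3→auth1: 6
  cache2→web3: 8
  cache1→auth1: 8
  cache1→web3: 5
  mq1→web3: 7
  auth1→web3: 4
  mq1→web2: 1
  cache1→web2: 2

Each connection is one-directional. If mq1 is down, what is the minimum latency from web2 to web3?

12

Paths from web2 to web3 avoiding mq1:
web2→cache2→web3: 4 + 8 = 12
Best route has total 12 ms.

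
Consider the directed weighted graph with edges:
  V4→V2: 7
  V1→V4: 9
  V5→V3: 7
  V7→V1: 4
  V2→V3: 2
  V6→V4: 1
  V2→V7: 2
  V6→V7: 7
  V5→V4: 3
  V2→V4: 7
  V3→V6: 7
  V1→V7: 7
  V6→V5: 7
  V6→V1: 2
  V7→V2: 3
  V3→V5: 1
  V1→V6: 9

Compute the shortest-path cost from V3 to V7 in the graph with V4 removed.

14

Routes from V3 to V7 avoiding V4:
V3 - V6 - V1 - V7: 7 + 2 + 7 = 16
V3 - V6 - V7: 7 + 7 = 14
Best route has total 14.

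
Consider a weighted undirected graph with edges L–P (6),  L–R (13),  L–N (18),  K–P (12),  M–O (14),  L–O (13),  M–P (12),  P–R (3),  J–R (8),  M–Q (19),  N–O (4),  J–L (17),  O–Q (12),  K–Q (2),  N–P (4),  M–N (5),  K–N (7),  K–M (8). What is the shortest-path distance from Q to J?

24

Comparing a few candidate routes:
Q - K - M - N - P - R - J: 2 + 8 + 5 + 4 + 3 + 8 = 30
Q - K - P - R - J: 2 + 12 + 3 + 8 = 25
Q - O - N - P - R - J: 12 + 4 + 4 + 3 + 8 = 31
Q - K - M - P - R - J: 2 + 8 + 12 + 3 + 8 = 33
Q - K - N - P - R - J: 2 + 7 + 4 + 3 + 8 = 24
The minimum is 24.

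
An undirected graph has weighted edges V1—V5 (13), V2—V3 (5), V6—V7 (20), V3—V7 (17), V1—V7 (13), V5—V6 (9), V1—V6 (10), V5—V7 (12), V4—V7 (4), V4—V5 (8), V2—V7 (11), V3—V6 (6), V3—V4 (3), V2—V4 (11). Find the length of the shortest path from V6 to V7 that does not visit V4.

Checking several routes:
V6-V5-V1-V7: 9 + 13 + 13 = 35
V6-V5-V7: 9 + 12 = 21
V6-V7: 20
V6-V3-V2-V7: 6 + 5 + 11 = 22
V6-V3-V7: 6 + 17 = 23
V6-V1-V7: 10 + 13 = 23
Shortest: 20.

20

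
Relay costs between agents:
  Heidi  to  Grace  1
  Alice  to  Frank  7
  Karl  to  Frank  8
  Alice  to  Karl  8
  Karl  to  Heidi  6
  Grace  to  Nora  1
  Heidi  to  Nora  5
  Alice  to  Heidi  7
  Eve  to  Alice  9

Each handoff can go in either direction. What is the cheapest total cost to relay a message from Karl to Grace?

7

Candidate routes:
Karl→Heidi→Nora→Grace: 6 + 5 + 1 = 12
Karl→Frank→Alice→Heidi→Nora→Grace: 8 + 7 + 7 + 5 + 1 = 28
Karl→Frank→Alice→Heidi→Grace: 8 + 7 + 7 + 1 = 23
Karl→Heidi→Grace: 6 + 1 = 7
Karl→Alice→Heidi→Grace: 8 + 7 + 1 = 16
Karl→Alice→Heidi→Nora→Grace: 8 + 7 + 5 + 1 = 21
The minimum is 7.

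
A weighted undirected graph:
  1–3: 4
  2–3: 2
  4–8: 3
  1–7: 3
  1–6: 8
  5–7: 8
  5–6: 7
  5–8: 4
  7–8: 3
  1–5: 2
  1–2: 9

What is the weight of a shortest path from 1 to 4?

Routes from 1 to 4:
1-7-5-8-4: 3 + 8 + 4 + 3 = 18
1-7-8-4: 3 + 3 + 3 = 9
1-6-5-8-4: 8 + 7 + 4 + 3 = 22
1-6-5-7-8-4: 8 + 7 + 8 + 3 + 3 = 29
1-5-7-8-4: 2 + 8 + 3 + 3 = 16
1-5-8-4: 2 + 4 + 3 = 9
Shortest: 9.

9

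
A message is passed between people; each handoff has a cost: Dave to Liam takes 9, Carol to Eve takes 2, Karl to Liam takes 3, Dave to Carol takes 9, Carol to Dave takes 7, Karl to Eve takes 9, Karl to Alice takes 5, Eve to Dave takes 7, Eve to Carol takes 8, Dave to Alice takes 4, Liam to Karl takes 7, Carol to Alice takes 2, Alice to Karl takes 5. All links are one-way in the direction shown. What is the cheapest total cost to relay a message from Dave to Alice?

4

Candidate routes:
Dave -> Liam -> Karl -> Alice: 9 + 7 + 5 = 21
Dave -> Liam -> Karl -> Eve -> Carol -> Alice: 9 + 7 + 9 + 8 + 2 = 35
Dave -> Alice: 4
Dave -> Carol -> Alice: 9 + 2 = 11
The minimum is 4.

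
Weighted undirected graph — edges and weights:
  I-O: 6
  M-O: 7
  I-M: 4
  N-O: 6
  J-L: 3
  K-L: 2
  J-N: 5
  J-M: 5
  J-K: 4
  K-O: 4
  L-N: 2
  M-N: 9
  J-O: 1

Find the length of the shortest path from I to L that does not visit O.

A few of the I→L routes:
I -> M -> N -> L: 4 + 9 + 2 = 15
I -> M -> J -> N -> L: 4 + 5 + 5 + 2 = 16
I -> M -> J -> K -> L: 4 + 5 + 4 + 2 = 15
I -> M -> J -> L: 4 + 5 + 3 = 12
Best route has total 12.

12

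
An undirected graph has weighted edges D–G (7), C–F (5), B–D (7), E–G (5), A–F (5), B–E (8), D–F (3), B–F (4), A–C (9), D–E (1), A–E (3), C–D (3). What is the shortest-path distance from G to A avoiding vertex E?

15

Routes from G to A avoiding E:
G - D - F - C - A: 7 + 3 + 5 + 9 = 24
G - D - C - A: 7 + 3 + 9 = 19
G - D - C - F - A: 7 + 3 + 5 + 5 = 20
G - D - F - A: 7 + 3 + 5 = 15
G - D - B - F - A: 7 + 7 + 4 + 5 = 23
G - D - B - F - C - A: 7 + 7 + 4 + 5 + 9 = 32
Shortest: 15.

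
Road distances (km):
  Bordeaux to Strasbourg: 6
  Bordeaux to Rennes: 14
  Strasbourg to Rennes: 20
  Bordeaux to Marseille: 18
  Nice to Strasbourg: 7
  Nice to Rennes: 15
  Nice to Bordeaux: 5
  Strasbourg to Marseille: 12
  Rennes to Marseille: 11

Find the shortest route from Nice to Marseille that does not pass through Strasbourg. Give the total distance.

Routes from Nice to Marseille avoiding Strasbourg:
Nice -> Rennes -> Marseille: 15 + 11 = 26
Nice -> Bordeaux -> Rennes -> Marseille: 5 + 14 + 11 = 30
Nice -> Bordeaux -> Marseille: 5 + 18 = 23
Nice -> Rennes -> Bordeaux -> Marseille: 15 + 14 + 18 = 47
Best route has total 23 km.

23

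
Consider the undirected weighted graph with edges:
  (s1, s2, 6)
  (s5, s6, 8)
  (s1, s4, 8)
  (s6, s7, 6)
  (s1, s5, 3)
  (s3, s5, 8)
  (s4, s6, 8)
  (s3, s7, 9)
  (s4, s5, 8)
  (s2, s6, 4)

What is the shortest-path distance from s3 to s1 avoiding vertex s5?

25

Paths from s3 to s1 avoiding s5:
s3-s7-s6-s2-s1: 9 + 6 + 4 + 6 = 25
s3-s7-s6-s4-s1: 9 + 6 + 8 + 8 = 31
Shortest: 25.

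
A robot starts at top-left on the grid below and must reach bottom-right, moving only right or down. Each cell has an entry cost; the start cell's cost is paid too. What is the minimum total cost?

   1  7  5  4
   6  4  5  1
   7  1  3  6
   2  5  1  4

20

Path r0c0 → r1c0 → r1c1 → r2c1 → r2c2 → r3c2 → r3c3: 1 + 6 + 4 + 1 + 3 + 1 + 4 = 20.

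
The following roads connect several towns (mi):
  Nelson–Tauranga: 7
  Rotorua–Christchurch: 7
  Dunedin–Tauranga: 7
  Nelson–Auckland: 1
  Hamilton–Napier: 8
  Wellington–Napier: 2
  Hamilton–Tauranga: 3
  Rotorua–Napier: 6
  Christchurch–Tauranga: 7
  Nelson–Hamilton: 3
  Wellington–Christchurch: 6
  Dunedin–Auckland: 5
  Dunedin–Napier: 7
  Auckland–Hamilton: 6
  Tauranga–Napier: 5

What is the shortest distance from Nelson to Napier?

Checking several routes:
Nelson - Auckland - Dunedin - Napier: 1 + 5 + 7 = 13
Nelson - Hamilton - Napier: 3 + 8 = 11
Nelson - Tauranga - Napier: 7 + 5 = 12
Nelson - Auckland - Hamilton - Tauranga - Napier: 1 + 6 + 3 + 5 = 15
Nelson - Hamilton - Tauranga - Napier: 3 + 3 + 5 = 11
The minimum is 11 mi.

11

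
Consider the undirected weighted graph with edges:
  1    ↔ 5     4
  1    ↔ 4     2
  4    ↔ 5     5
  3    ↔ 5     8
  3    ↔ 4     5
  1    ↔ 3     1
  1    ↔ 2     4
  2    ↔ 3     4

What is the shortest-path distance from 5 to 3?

5

Checking several routes:
5-1-2-3: 4 + 4 + 4 = 12
5-3: 8
5-1-3: 4 + 1 = 5
5-4-3: 5 + 5 = 10
5-1-4-3: 4 + 2 + 5 = 11
5-4-1-3: 5 + 2 + 1 = 8
Shortest: 5.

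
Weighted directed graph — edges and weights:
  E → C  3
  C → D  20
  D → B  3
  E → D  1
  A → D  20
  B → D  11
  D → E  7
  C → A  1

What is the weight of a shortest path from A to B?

23

Paths from A to B:
A - D - B: 20 + 3 = 23
Shortest: 23.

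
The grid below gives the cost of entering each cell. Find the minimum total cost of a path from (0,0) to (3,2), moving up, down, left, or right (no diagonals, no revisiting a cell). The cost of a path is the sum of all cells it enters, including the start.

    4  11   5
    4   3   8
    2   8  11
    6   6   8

30

One optimal route is (0,0) -> (1,0) -> (2,0) -> (3,0) -> (3,1) -> (3,2).
Its cost is 4 + 4 + 2 + 6 + 6 + 8 = 30.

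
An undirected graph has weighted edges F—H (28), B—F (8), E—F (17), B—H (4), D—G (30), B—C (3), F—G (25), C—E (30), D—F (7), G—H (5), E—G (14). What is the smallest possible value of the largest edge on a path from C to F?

8

Comparing a few candidate routes:
C -> B -> H -> G -> E -> F: max(3, 4, 5, 14, 17) = 17
C -> B -> H -> G -> F: max(3, 4, 5, 25) = 25
C -> B -> F: max(3, 8) = 8
Best route has worst link 8.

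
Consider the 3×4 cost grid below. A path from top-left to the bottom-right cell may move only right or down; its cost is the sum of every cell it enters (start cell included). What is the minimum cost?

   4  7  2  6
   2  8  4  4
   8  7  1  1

Path r0c0 → r0c1 → r0c2 → r1c2 → r2c2 → r2c3: 4 + 7 + 2 + 4 + 1 + 1 = 19.

19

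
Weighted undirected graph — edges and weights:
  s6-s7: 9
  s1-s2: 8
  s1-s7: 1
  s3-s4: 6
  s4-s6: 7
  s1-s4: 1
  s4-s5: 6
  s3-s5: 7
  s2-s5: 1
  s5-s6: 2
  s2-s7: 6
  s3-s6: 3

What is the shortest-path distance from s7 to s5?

7

A few of the s7→s5 routes:
s7-s1-s2-s5: 1 + 8 + 1 = 10
s7-s2-s5: 6 + 1 = 7
s7-s1-s4-s5: 1 + 1 + 6 = 8
The minimum is 7.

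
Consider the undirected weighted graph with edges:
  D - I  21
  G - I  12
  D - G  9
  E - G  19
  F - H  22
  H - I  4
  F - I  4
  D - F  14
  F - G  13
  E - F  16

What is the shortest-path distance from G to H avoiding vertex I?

35

Candidate routes:
G - D - F - H: 9 + 14 + 22 = 45
G - F - H: 13 + 22 = 35
G - E - F - H: 19 + 16 + 22 = 57
Shortest: 35.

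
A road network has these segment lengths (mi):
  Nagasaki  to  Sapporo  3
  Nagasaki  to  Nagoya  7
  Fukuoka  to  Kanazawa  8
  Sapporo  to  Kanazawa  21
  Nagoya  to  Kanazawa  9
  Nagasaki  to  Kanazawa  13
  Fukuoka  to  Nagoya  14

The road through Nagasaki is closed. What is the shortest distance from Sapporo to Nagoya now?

Paths from Sapporo to Nagoya avoiding Nagasaki:
Sapporo→Kanazawa→Fukuoka→Nagoya: 21 + 8 + 14 = 43
Sapporo→Kanazawa→Nagoya: 21 + 9 = 30
Shortest: 30 mi.

30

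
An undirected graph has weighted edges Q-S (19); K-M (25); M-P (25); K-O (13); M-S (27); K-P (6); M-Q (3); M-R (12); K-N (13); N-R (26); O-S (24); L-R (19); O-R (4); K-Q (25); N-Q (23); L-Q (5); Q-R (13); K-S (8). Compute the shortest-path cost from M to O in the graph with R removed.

38

Some routes from M to O avoiding R:
M → S → K → O: 27 + 8 + 13 = 48
M → Q → K → O: 3 + 25 + 13 = 41
M → K → O: 25 + 13 = 38
M → Q → S → K → O: 3 + 19 + 8 + 13 = 43
M → P → K → O: 25 + 6 + 13 = 44
M → Q → S → O: 3 + 19 + 24 = 46
Best route has total 38.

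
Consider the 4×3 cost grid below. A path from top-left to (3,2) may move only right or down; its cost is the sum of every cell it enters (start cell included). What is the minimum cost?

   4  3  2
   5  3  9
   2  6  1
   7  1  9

Take r0c0 -> r0c1 -> r1c1 -> r2c1 -> r2c2 -> r3c2 for a total of 4 + 3 + 3 + 6 + 1 + 9 = 26.

26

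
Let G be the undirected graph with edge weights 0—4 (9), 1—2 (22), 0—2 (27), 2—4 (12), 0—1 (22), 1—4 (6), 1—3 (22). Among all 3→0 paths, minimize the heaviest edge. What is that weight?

Routes from 3 to 0:
3 -> 1 -> 2 -> 0: max(22, 22, 27) = 27
3 -> 1 -> 4 -> 0: max(22, 6, 9) = 22
3 -> 1 -> 4 -> 2 -> 0: max(22, 6, 12, 27) = 27
3 -> 1 -> 2 -> 4 -> 0: max(22, 22, 12, 9) = 22
3 -> 1 -> 0: max(22, 22) = 22
The minimum achievable maximum is 22.

22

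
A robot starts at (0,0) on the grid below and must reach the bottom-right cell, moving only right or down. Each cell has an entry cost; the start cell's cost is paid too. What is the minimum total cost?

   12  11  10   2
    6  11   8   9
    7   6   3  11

Cheapest: r0c0 r1c0 r2c0 r2c1 r2c2 r2c3
  12 + 6 + 7 + 6 + 3 + 11 = 45

45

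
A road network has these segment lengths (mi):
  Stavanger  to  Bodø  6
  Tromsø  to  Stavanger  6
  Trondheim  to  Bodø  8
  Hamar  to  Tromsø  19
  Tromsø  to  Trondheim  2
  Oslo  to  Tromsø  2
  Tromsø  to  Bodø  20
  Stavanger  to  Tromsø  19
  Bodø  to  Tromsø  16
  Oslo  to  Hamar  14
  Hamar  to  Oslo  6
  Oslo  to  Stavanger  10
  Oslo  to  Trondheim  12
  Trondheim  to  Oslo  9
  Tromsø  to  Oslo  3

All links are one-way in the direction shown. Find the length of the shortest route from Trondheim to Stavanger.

17

Paths from Trondheim to Stavanger:
Trondheim -> Bodø -> Tromsø -> Oslo -> Stavanger: 8 + 16 + 3 + 10 = 37
Trondheim -> Oslo -> Tromsø -> Stavanger: 9 + 2 + 6 = 17
Trondheim -> Bodø -> Tromsø -> Stavanger: 8 + 16 + 6 = 30
Trondheim -> Oslo -> Hamar -> Tromsø -> Stavanger: 9 + 14 + 19 + 6 = 48
Trondheim -> Oslo -> Stavanger: 9 + 10 = 19
The minimum is 17 mi.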